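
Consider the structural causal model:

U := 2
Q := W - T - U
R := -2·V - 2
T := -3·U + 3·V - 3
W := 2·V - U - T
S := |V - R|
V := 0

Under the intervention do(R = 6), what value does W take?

7

do(R=6) replaces the equation R := -2·V - 2 with the constant R = 6.
No directed path runs from R to W, so W keeps its natural value.
T = -3·U + 3·V - 3  [with U=2, V=0]  = -9
W = 2·V - U - T  [with V=0, U=2, T=-9]  = 7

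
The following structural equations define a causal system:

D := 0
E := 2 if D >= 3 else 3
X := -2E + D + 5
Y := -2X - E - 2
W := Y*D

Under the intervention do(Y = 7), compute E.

3

The intervention breaks the incoming arrows to Y: Y := -2X - E - 2 no longer applies, and Y = 7.
Since E is not a descendant of the intervened variable, it is unaffected.
E = 2 if D >= 3 else 3  [with D=0]  = 3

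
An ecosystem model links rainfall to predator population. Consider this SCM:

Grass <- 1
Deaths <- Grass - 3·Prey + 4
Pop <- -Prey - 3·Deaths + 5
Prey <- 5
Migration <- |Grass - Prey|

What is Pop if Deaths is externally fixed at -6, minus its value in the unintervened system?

-12

do(Deaths=-6) replaces the equation Deaths <- Grass - 3·Prey + 4 with the constant Deaths = -6.
Pop = -Prey - 3·Deaths + 5  [with Prey=5, Deaths=-6]  = 18
Without intervention: Deaths = Grass - 3·Prey + 4  [with Grass=1, Prey=5]  = -10; Pop = -Prey - 3·Deaths + 5  [with Prey=5, Deaths=-10]  = 30.
Change = 18 − 30 = -12.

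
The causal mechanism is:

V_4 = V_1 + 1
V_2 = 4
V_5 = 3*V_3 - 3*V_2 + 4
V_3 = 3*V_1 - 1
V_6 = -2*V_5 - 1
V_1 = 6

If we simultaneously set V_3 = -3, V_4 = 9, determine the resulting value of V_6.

33

Setting V_3 = -3, V_4 = 9 by intervention discards those variables' equations.
V_5 = 3*V_3 - 3*V_2 + 4  [with V_3=-3, V_2=4]  = -17
V_6 = -2*V_5 - 1  [with V_5=-17]  = 33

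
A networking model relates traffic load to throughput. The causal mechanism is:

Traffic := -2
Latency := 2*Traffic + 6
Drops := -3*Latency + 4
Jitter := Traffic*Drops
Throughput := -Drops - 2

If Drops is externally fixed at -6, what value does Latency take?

Under do(Drops=-6), the mechanism Drops := -3*Latency + 4 is discarded; Drops is fixed at -6.
Since Latency is not a descendant of the intervened variable, it is unaffected.
Latency = 2*Traffic + 6  [with Traffic=-2]  = 2

2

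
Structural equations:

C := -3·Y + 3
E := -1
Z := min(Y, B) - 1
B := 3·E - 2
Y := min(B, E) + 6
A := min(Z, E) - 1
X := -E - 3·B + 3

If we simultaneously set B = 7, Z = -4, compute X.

-17

The joint intervention fixes B = 7, Z = -4, removing each variable's own equation.
X = -E - 3·B + 3  [with E=-1, B=7]  = -17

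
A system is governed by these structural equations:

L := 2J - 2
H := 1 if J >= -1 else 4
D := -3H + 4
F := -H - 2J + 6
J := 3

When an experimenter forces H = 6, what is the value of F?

The intervention breaks the incoming arrows to H: H := 1 if J >= -1 else 4 no longer applies, and H = 6.
F = -H - 2J + 6  [with H=6, J=3]  = -6

-6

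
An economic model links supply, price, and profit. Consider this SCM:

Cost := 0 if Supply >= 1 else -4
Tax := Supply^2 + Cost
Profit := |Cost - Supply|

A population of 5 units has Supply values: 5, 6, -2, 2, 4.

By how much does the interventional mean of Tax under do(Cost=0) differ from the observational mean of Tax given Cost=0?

Under do(Cost=0), Cost's equation is replaced by Cost=0 for every unit. Per-unit Tax: 25, 36, 4, 4, 16. Mean = 17.
Observing Cost=0 restricts to units where Cost's equation naturally yields 0: Supply ∈ {5, 6, 2, 4}. In that subpopulation Tax = 25, 36, 4, 16, mean 20.25.
Difference = 17 − 20.25 = -3.25.

-3.25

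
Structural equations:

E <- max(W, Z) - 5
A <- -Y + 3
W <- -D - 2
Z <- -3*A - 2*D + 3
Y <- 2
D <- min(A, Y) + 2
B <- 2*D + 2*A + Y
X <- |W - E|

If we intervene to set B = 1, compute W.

Under do(B=1), the mechanism B <- 2*D + 2*A + Y is discarded; B is fixed at 1.
Since W is not a descendant of the intervened variable, it is unaffected.
A = -Y + 3  [with Y=2]  = 1
D = min(A, Y) + 2  [with A=1, Y=2]  = 3
W = -D - 2  [with D=3]  = -5

-5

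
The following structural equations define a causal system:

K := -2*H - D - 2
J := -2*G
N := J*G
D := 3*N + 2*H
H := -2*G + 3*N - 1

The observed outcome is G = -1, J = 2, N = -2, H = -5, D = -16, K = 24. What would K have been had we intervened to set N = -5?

69

The intervention breaks the incoming arrows to N: N := J*G no longer applies, and N = -5.
H = -2*G + 3*N - 1  [with G=-1, N=-5]  = -14
D = 3*N + 2*H  [with N=-5, H=-14]  = -43
K = -2*H - D - 2  [with H=-14, D=-43]  = 69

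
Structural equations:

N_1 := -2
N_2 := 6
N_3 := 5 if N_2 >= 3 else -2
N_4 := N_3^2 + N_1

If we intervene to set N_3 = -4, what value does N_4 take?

The intervention breaks the incoming arrows to N_3: N_3 := 5 if N_2 >= 3 else -2 no longer applies, and N_3 = -4.
N_4 = N_3^2 + N_1  [with N_3=-4, N_1=-2]  = 14

14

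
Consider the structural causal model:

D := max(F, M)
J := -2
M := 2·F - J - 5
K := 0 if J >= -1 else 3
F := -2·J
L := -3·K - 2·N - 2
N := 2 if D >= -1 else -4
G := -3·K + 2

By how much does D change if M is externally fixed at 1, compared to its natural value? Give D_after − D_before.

-1

The intervention breaks the incoming arrows to M: M := 2·F - J - 5 no longer applies, and M = 1.
F = -2·J  [with J=-2]  = 4
D = max(F, M)  [with F=4, M=1]  = 4
Without intervention: F = -2·J  [with J=-2]  = 4; M = 2·F - J - 5  [with F=4, J=-2]  = 5; D = max(F, M)  [with F=4, M=5]  = 5.
Change = 4 − 5 = -1.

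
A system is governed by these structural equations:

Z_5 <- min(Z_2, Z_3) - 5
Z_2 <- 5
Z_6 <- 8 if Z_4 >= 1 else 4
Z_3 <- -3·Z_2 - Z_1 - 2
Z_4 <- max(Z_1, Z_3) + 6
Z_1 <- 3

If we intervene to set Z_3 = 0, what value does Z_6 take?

8

The intervention breaks the incoming arrows to Z_3: Z_3 <- -3·Z_2 - Z_1 - 2 no longer applies, and Z_3 = 0.
Z_4 = max(Z_1, Z_3) + 6  [with Z_1=3, Z_3=0]  = 9
Z_6 = 8 if Z_4 >= 1 else 4  [with Z_4=9]  = 8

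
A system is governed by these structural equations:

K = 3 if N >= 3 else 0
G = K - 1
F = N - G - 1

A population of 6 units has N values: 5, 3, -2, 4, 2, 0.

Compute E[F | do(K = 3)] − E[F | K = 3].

Every unit gets K=3 under the intervention. F values become 2, 0, -5, 1, -1, -3; E[F|do(K=3)] = -1.
Observing K=3 restricts to units where K's equation naturally yields 3: N ∈ {5, 3, 4}. In that subpopulation F = 2, 0, 1, mean 1.
Difference = -1 − 1 = -2.

-2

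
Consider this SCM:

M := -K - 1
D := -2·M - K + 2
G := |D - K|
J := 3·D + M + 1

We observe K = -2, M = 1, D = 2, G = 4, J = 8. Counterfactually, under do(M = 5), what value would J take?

do(M=5) replaces the equation M := -K - 1 with the constant M = 5.
D = -2·M - K + 2  [with M=5, K=-2]  = -6
J = 3·D + M + 1  [with D=-6, M=5]  = -12

-12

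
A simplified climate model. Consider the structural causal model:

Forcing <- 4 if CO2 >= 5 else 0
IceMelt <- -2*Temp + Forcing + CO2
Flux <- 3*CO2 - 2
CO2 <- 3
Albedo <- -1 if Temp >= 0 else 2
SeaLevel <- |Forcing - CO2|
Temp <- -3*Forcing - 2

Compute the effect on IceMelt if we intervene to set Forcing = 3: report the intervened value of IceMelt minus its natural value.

Under do(Forcing=3), the mechanism Forcing <- 4 if CO2 >= 5 else 0 is discarded; Forcing is fixed at 3.
Temp = -3*Forcing - 2  [with Forcing=3]  = -11
IceMelt = -2*Temp + Forcing + CO2  [with Temp=-11, Forcing=3, CO2=3]  = 28
Without intervention: Forcing = 4 if CO2 >= 5 else 0  [with CO2=3]  = 0; Temp = -3*Forcing - 2  [with Forcing=0]  = -2; IceMelt = -2*Temp + Forcing + CO2  [with Temp=-2, Forcing=0, CO2=3]  = 7.
Change = 28 − 7 = 21.

21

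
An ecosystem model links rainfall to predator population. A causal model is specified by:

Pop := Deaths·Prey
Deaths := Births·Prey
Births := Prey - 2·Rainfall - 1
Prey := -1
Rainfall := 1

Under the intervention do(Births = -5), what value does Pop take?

do(Births=-5) replaces the equation Births := Prey - 2·Rainfall - 1 with the constant Births = -5.
Deaths = Births·Prey  [with Births=-5, Prey=-1]  = 5
Pop = Deaths·Prey  [with Deaths=5, Prey=-1]  = -5

-5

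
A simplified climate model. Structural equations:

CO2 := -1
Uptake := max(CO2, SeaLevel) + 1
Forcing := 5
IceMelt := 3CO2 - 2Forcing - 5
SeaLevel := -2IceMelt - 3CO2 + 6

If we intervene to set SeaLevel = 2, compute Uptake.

Intervening sets SeaLevel = 2 and removes its equation (SeaLevel := -2IceMelt - 3CO2 + 6).
Uptake = max(CO2, SeaLevel) + 1  [with CO2=-1, SeaLevel=2]  = 3

3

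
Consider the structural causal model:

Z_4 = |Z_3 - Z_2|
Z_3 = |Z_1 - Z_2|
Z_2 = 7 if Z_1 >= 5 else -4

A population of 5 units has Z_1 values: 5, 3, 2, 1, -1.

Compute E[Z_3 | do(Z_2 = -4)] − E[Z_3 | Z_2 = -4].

do(Z_2=-4) breaks Z_2's dependence on Z_1. With Z_2=-4 fixed, Z_3 across the units is 9, 7, 6, 5, 3, mean 6.
Observing Z_2=-4 restricts to units where Z_2's equation naturally yields -4: Z_1 ∈ {3, 2, 1, -1}. In that subpopulation Z_3 = 7, 6, 5, 3, mean 5.25.
Difference = 6 − 5.25 = 0.75.

0.75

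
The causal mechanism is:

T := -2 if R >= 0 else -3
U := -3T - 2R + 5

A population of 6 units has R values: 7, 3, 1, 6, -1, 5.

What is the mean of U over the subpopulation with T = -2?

2.2

Observing T=-2 restricts to units where T's equation naturally yields -2: R ∈ {7, 3, 1, 6, 5}. In that subpopulation U = -3, 5, 9, -1, 1, mean 2.2.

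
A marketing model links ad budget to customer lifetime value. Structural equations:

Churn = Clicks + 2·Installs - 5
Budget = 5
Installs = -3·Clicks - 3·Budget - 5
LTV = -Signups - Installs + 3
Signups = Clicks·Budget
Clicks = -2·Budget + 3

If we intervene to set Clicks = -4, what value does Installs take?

The intervention breaks the incoming arrows to Clicks: Clicks = -2·Budget + 3 no longer applies, and Clicks = -4.
Installs = -3·Clicks - 3·Budget - 5  [with Clicks=-4, Budget=5]  = -8

-8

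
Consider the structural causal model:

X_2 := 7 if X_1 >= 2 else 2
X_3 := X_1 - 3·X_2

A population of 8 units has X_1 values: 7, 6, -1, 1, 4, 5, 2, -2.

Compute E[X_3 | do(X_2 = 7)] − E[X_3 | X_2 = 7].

-2.05

The intervention sets X_2=7 in all 8 units regardless of X_1. Recomputing X_3 per unit gives -14, -15, -22, -20, -17, -16, -19, -23; average -18.25.
Conditioning on X_2=7 selects the 5 unit(s) with X_1 ∈ {7, 6, 4, 5, 2}. Their X_3 values: -14, -15, -17, -16, -19. Mean = -16.2.
Difference = -18.25 − (-16.2) = -2.05.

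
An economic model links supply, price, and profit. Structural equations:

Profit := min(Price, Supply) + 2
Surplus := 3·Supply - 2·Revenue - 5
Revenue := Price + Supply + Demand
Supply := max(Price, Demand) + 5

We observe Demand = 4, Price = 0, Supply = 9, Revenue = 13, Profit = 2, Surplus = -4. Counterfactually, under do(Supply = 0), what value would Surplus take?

-13

The intervention breaks the incoming arrows to Supply: Supply := max(Price, Demand) + 5 no longer applies, and Supply = 0.
Revenue = Price + Supply + Demand  [with Price=0, Supply=0, Demand=4]  = 4
Surplus = 3·Supply - 2·Revenue - 5  [with Supply=0, Revenue=4]  = -13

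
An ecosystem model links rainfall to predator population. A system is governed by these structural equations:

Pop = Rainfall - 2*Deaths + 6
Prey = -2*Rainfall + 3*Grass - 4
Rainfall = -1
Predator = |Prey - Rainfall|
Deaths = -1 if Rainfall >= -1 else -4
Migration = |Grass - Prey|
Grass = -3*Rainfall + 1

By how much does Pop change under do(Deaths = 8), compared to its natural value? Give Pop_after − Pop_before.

-18

Under do(Deaths=8), the mechanism Deaths = -1 if Rainfall >= -1 else -4 is discarded; Deaths is fixed at 8.
Pop = Rainfall - 2*Deaths + 6  [with Rainfall=-1, Deaths=8]  = -11
Without intervention: Deaths = -1 if Rainfall >= -1 else -4  [with Rainfall=-1]  = -1; Pop = Rainfall - 2*Deaths + 6  [with Rainfall=-1, Deaths=-1]  = 7.
Change = -11 − 7 = -18.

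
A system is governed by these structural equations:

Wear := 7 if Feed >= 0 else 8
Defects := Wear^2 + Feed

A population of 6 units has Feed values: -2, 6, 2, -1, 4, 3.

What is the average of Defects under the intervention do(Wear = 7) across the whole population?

The intervention sets Wear=7 in all 6 units regardless of Feed. Recomputing Defects per unit gives 47, 55, 51, 48, 53, 52; average 51.

51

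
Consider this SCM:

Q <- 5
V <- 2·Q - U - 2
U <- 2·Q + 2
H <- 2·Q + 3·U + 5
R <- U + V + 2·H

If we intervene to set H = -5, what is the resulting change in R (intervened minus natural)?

-112

Intervening sets H = -5 and removes its equation (H <- 2·Q + 3·U + 5).
U = 2·Q + 2  [with Q=5]  = 12
V = 2·Q - U - 2  [with Q=5, U=12]  = -4
R = U + V + 2·H  [with U=12, V=-4, H=-5]  = -2
Without intervention: U = 2·Q + 2  [with Q=5]  = 12; V = 2·Q - U - 2  [with Q=5, U=12]  = -4; H = 2·Q + 3·U + 5  [with Q=5, U=12]  = 51; R = U + V + 2·H  [with U=12, V=-4, H=51]  = 110.
Change = -2 − 110 = -112.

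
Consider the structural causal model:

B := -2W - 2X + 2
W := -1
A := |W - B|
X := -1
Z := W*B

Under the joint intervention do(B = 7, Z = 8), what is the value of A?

8

Setting B = 7, Z = 8 by intervention discards those variables' equations.
A = |W - B|  [with W=-1, B=7]  = 8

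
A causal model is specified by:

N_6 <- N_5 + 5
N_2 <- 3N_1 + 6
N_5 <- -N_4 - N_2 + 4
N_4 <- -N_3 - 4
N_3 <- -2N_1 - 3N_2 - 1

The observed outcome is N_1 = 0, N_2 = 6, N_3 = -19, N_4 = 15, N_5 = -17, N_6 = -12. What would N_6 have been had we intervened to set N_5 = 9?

The intervention breaks the incoming arrows to N_5: N_5 <- -N_4 - N_2 + 4 no longer applies, and N_5 = 9.
N_6 = N_5 + 5  [with N_5=9]  = 14

14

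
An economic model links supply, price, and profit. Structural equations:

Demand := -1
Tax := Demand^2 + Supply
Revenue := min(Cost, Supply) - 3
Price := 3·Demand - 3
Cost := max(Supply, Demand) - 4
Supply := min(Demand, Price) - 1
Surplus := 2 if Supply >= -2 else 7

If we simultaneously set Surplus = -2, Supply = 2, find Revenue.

Under do(Surplus = -2, Supply = 2), each intervened variable's structural equation is replaced by its fixed value.
Cost = max(Supply, Demand) - 4  [with Supply=2, Demand=-1]  = -2
Revenue = min(Cost, Supply) - 3  [with Cost=-2, Supply=2]  = -5

-5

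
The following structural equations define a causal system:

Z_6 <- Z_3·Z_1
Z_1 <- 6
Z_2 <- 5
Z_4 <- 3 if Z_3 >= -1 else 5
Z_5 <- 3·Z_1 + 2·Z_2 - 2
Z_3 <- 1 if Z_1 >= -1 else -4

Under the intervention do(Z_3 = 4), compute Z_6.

24

The intervention breaks the incoming arrows to Z_3: Z_3 <- 1 if Z_1 >= -1 else -4 no longer applies, and Z_3 = 4.
Z_6 = Z_3·Z_1  [with Z_3=4, Z_1=6]  = 24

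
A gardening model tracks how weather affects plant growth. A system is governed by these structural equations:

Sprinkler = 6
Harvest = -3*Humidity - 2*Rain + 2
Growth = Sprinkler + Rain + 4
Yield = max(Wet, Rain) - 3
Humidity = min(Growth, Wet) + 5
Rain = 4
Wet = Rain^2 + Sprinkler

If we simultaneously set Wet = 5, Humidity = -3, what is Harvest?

3

Under do(Wet = 5, Humidity = -3), each intervened variable's structural equation is replaced by its fixed value.
Harvest = -3*Humidity - 2*Rain + 2  [with Humidity=-3, Rain=4]  = 3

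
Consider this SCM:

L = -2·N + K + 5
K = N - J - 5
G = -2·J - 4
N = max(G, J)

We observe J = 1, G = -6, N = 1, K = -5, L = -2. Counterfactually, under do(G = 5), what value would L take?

-6

do(G=5) replaces the equation G = -2·J - 4 with the constant G = 5.
N = max(G, J)  [with G=5, J=1]  = 5
K = N - J - 5  [with N=5, J=1]  = -1
L = -2·N + K + 5  [with N=5, K=-1]  = -6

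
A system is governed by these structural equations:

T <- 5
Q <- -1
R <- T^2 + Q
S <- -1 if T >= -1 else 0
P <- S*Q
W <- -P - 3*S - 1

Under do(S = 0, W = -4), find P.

0

Setting S = 0, W = -4 by intervention discards those variables' equations.
P = S*Q  [with S=0, Q=-1]  = 0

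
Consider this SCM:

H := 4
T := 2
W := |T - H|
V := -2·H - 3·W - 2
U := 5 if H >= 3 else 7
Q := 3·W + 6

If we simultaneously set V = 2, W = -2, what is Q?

The joint intervention fixes V = 2, W = -2, removing each variable's own equation.
Q = 3·W + 6  [with W=-2]  = 0

0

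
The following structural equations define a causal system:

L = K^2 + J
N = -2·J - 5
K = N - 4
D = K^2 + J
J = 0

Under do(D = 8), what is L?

Intervening sets D = 8 and removes its equation (D = K^2 + J).
No directed path runs from D to L, so L keeps its natural value.
N = -2·J - 5  [with J=0]  = -5
K = N - 4  [with N=-5]  = -9
L = K^2 + J  [with K=-9, J=0]  = 81

81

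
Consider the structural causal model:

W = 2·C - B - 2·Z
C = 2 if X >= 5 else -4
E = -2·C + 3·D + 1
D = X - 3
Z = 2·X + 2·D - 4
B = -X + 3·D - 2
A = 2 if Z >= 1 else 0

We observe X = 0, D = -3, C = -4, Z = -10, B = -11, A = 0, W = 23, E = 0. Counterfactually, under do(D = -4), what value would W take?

30

Under do(D=-4), the mechanism D = X - 3 is discarded; D is fixed at -4.
C = 2 if X >= 5 else -4  [with X=0]  = -4
Z = 2·X + 2·D - 4  [with X=0, D=-4]  = -12
B = -X + 3·D - 2  [with X=0, D=-4]  = -14
W = 2·C - B - 2·Z  [with C=-4, B=-14, Z=-12]  = 30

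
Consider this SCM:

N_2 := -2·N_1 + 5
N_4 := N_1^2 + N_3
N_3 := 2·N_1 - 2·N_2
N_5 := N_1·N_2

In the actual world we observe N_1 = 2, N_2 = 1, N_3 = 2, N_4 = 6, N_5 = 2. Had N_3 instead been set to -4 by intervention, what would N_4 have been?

0

The intervention breaks the incoming arrows to N_3: N_3 := 2·N_1 - 2·N_2 no longer applies, and N_3 = -4.
N_4 = N_1^2 + N_3  [with N_1=2, N_3=-4]  = 0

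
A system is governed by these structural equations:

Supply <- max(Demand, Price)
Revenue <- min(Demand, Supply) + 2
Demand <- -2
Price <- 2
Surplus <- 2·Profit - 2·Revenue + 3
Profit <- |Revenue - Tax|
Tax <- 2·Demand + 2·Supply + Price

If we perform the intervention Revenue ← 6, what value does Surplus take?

-1

The intervention breaks the incoming arrows to Revenue: Revenue <- min(Demand, Supply) + 2 no longer applies, and Revenue = 6.
Supply = max(Demand, Price)  [with Demand=-2, Price=2]  = 2
Tax = 2·Demand + 2·Supply + Price  [with Demand=-2, Supply=2, Price=2]  = 2
Profit = |Revenue - Tax|  [with Revenue=6, Tax=2]  = 4
Surplus = 2·Profit - 2·Revenue + 3  [with Profit=4, Revenue=6]  = -1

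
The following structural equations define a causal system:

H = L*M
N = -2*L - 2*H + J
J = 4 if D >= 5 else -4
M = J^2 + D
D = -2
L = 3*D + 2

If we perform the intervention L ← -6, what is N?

Under do(L=-6), the mechanism L = 3*D + 2 is discarded; L is fixed at -6.
J = 4 if D >= 5 else -4  [with D=-2]  = -4
M = J^2 + D  [with J=-4, D=-2]  = 14
H = L*M  [with L=-6, M=14]  = -84
N = -2*L - 2*H + J  [with L=-6, H=-84, J=-4]  = 176

176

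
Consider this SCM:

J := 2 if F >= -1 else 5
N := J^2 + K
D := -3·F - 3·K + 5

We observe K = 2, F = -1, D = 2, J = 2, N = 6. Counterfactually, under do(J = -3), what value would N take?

11

Intervening sets J = -3 and removes its equation (J := 2 if F >= -1 else 5).
N = J^2 + K  [with J=-3, K=2]  = 11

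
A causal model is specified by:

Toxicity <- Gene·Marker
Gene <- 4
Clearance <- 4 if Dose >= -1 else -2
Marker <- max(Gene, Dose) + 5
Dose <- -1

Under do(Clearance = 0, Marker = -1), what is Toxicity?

-4

Under do(Clearance = 0, Marker = -1), each intervened variable's structural equation is replaced by its fixed value.
Toxicity = Gene·Marker  [with Gene=4, Marker=-1]  = -4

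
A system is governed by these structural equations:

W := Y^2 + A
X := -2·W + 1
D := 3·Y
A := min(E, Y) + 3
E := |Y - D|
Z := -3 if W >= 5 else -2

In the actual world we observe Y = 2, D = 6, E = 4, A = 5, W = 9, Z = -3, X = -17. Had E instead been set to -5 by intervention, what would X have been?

The intervention breaks the incoming arrows to E: E := |Y - D| no longer applies, and E = -5.
A = min(E, Y) + 3  [with E=-5, Y=2]  = -2
W = Y^2 + A  [with Y=2, A=-2]  = 2
X = -2·W + 1  [with W=2]  = -3

-3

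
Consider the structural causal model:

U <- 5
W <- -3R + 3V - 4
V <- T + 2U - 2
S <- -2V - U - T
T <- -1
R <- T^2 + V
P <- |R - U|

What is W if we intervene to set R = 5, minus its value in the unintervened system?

The intervention breaks the incoming arrows to R: R <- T^2 + V no longer applies, and R = 5.
V = T + 2U - 2  [with T=-1, U=5]  = 7
W = -3R + 3V - 4  [with R=5, V=7]  = 2
Without intervention: V = T + 2U - 2  [with T=-1, U=5]  = 7; R = T^2 + V  [with T=-1, V=7]  = 8; W = -3R + 3V - 4  [with R=8, V=7]  = -7.
Change = 2 − (-7) = 9.

9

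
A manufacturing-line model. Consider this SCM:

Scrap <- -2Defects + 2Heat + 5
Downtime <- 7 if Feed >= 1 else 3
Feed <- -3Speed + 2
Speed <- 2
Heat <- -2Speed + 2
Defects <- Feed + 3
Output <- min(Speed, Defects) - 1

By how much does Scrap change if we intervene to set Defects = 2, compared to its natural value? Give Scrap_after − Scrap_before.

Intervening sets Defects = 2 and removes its equation (Defects <- Feed + 3).
Heat = -2Speed + 2  [with Speed=2]  = -2
Scrap = -2Defects + 2Heat + 5  [with Defects=2, Heat=-2]  = -3
Without intervention: Feed = -3Speed + 2  [with Speed=2]  = -4; Heat = -2Speed + 2  [with Speed=2]  = -2; Defects = Feed + 3  [with Feed=-4]  = -1; Scrap = -2Defects + 2Heat + 5  [with Defects=-1, Heat=-2]  = 3.
Change = -3 − 3 = -6.

-6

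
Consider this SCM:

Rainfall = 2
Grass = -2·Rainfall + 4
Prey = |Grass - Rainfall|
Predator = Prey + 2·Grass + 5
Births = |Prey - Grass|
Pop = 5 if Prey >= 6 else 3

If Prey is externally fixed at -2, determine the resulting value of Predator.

The intervention breaks the incoming arrows to Prey: Prey = |Grass - Rainfall| no longer applies, and Prey = -2.
Grass = -2·Rainfall + 4  [with Rainfall=2]  = 0
Predator = Prey + 2·Grass + 5  [with Prey=-2, Grass=0]  = 3

3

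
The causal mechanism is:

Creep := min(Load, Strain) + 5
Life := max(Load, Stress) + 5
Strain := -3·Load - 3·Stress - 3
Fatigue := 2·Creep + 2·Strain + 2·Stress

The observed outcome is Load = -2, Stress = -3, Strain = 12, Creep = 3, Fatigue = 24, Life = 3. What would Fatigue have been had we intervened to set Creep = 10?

Intervening sets Creep = 10 and removes its equation (Creep := min(Load, Strain) + 5).
Strain = -3·Load - 3·Stress - 3  [with Load=-2, Stress=-3]  = 12
Fatigue = 2·Creep + 2·Strain + 2·Stress  [with Creep=10, Strain=12, Stress=-3]  = 38

38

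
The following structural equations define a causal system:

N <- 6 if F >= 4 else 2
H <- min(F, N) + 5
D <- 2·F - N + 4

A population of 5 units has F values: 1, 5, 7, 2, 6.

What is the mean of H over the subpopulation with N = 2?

6.5

E[H|N=2] averages over only the 2 units with N=2 (F = 1, 2): H = 6, 7, mean 6.5.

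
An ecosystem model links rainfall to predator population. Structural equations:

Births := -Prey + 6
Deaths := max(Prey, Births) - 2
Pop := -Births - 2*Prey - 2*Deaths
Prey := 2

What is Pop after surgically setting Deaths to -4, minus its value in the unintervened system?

The intervention breaks the incoming arrows to Deaths: Deaths := max(Prey, Births) - 2 no longer applies, and Deaths = -4.
Births = -Prey + 6  [with Prey=2]  = 4
Pop = -Births - 2*Prey - 2*Deaths  [with Births=4, Prey=2, Deaths=-4]  = 0
Without intervention: Births = -Prey + 6  [with Prey=2]  = 4; Deaths = max(Prey, Births) - 2  [with Prey=2, Births=4]  = 2; Pop = -Births - 2*Prey - 2*Deaths  [with Births=4, Prey=2, Deaths=2]  = -12.
Change = 0 − (-12) = 12.

12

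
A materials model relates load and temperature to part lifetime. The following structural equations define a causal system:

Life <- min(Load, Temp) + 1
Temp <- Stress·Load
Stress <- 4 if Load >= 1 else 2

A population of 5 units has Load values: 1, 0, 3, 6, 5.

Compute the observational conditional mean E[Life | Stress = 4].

4.75

Observing Stress=4 restricts to units where Stress's equation naturally yields 4: Load ∈ {1, 3, 6, 5}. In that subpopulation Life = 2, 4, 7, 6, mean 4.75.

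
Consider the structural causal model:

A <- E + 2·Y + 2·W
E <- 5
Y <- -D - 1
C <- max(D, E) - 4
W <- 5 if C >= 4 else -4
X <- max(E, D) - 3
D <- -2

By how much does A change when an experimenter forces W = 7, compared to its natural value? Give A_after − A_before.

22

Intervening sets W = 7 and removes its equation (W <- 5 if C >= 4 else -4).
Y = -D - 1  [with D=-2]  = 1
A = E + 2·Y + 2·W  [with E=5, Y=1, W=7]  = 21
Without intervention: C = max(D, E) - 4  [with D=-2, E=5]  = 1; Y = -D - 1  [with D=-2]  = 1; W = 5 if C >= 4 else -4  [with C=1]  = -4; A = E + 2·Y + 2·W  [with E=5, Y=1, W=-4]  = -1.
Change = 21 − (-1) = 22.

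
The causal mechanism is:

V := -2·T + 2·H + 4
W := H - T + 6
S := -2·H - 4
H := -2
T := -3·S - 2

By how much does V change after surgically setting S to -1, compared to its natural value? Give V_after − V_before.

-6

Under do(S=-1), the mechanism S := -2·H - 4 is discarded; S is fixed at -1.
T = -3·S - 2  [with S=-1]  = 1
V = -2·T + 2·H + 4  [with T=1, H=-2]  = -2
Without intervention: S = -2·H - 4  [with H=-2]  = 0; T = -3·S - 2  [with S=0]  = -2; V = -2·T + 2·H + 4  [with T=-2, H=-2]  = 4.
Change = -2 − 4 = -6.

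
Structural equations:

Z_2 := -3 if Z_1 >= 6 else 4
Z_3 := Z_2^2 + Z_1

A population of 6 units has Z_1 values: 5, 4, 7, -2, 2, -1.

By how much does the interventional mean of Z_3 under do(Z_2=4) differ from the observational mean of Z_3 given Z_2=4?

Under do(Z_2=4), Z_2's equation is replaced by Z_2=4 for every unit. Per-unit Z_3: 21, 20, 23, 14, 18, 15. Mean = 18.5.
Observing Z_2=4 restricts to units where Z_2's equation naturally yields 4: Z_1 ∈ {5, 4, -2, 2, -1}. In that subpopulation Z_3 = 21, 20, 14, 18, 15, mean 17.6.
Difference = 18.5 − 17.6 = 0.9.

0.9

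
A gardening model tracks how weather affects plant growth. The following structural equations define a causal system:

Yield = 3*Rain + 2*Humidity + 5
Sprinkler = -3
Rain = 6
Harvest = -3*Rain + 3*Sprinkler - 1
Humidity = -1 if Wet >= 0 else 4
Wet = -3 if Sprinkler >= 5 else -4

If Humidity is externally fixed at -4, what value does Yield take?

15

Intervening sets Humidity = -4 and removes its equation (Humidity = -1 if Wet >= 0 else 4).
Yield = 3*Rain + 2*Humidity + 5  [with Rain=6, Humidity=-4]  = 15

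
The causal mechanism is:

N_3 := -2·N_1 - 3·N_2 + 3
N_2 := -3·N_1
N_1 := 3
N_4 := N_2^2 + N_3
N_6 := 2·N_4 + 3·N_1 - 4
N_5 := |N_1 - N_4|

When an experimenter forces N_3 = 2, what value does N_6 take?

The intervention breaks the incoming arrows to N_3: N_3 := -2·N_1 - 3·N_2 + 3 no longer applies, and N_3 = 2.
N_2 = -3·N_1  [with N_1=3]  = -9
N_4 = N_2^2 + N_3  [with N_2=-9, N_3=2]  = 83
N_6 = 2·N_4 + 3·N_1 - 4  [with N_4=83, N_1=3]  = 171

171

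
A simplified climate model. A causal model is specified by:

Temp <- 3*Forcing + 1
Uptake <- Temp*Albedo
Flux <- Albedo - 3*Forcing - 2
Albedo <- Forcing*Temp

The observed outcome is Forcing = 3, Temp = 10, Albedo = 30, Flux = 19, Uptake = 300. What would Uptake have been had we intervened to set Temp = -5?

do(Temp=-5) replaces the equation Temp <- 3*Forcing + 1 with the constant Temp = -5.
Albedo = Forcing*Temp  [with Forcing=3, Temp=-5]  = -15
Uptake = Temp*Albedo  [with Temp=-5, Albedo=-15]  = 75

75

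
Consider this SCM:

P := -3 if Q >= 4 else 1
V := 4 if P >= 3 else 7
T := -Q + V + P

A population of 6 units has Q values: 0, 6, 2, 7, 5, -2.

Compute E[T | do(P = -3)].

1

The intervention sets P=-3 in all 6 units regardless of Q. Recomputing T per unit gives 4, -2, 2, -3, -1, 6; average 1.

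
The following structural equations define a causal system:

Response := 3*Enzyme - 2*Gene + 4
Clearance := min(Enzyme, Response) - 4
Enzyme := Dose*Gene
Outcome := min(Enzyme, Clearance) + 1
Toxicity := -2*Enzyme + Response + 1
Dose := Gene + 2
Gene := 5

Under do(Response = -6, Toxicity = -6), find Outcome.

Under do(Response = -6, Toxicity = -6), each intervened variable's structural equation is replaced by its fixed value.
Dose = Gene + 2  [with Gene=5]  = 7
Enzyme = Dose*Gene  [with Dose=7, Gene=5]  = 35
Clearance = min(Enzyme, Response) - 4  [with Enzyme=35, Response=-6]  = -10
Outcome = min(Enzyme, Clearance) + 1  [with Enzyme=35, Clearance=-10]  = -9

-9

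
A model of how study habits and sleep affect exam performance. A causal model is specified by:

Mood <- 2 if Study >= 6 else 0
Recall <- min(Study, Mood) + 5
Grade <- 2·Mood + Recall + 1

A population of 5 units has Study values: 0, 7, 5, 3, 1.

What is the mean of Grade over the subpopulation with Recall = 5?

Conditioning on Recall=5 selects the 4 unit(s) with Study ∈ {0, 5, 3, 1}. Their Grade values: 6, 6, 6, 6. Mean = 6.

6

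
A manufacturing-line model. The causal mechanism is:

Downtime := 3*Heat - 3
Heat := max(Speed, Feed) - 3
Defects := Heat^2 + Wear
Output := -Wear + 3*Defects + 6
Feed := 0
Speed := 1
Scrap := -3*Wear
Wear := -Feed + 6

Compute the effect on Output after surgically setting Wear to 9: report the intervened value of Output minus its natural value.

The intervention breaks the incoming arrows to Wear: Wear := -Feed + 6 no longer applies, and Wear = 9.
Heat = max(Speed, Feed) - 3  [with Speed=1, Feed=0]  = -2
Defects = Heat^2 + Wear  [with Heat=-2, Wear=9]  = 13
Output = -Wear + 3*Defects + 6  [with Wear=9, Defects=13]  = 36
Without intervention: Heat = max(Speed, Feed) - 3  [with Speed=1, Feed=0]  = -2; Wear = -Feed + 6  [with Feed=0]  = 6; Defects = Heat^2 + Wear  [with Heat=-2, Wear=6]  = 10; Output = -Wear + 3*Defects + 6  [with Wear=6, Defects=10]  = 30.
Change = 36 − 30 = 6.

6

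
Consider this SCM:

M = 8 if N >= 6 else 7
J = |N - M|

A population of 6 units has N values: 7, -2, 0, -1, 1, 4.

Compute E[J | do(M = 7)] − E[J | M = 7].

-1.1

Under do(M=7), M's equation is replaced by M=7 for every unit. Per-unit J: 0, 9, 7, 8, 6, 3. Mean = 5.5.
Conditioning on M=7 selects the 5 unit(s) with N ∈ {-2, 0, -1, 1, 4}. Their J values: 9, 7, 8, 6, 3. Mean = 6.6.
Difference = 5.5 − 6.6 = -1.1.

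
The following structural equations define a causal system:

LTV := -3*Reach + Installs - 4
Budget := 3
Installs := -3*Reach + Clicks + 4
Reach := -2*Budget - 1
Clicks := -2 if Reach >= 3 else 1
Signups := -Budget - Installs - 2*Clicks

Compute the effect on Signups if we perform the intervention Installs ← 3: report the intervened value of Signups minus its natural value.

Intervening sets Installs = 3 and removes its equation (Installs := -3*Reach + Clicks + 4).
Reach = -2*Budget - 1  [with Budget=3]  = -7
Clicks = -2 if Reach >= 3 else 1  [with Reach=-7]  = 1
Signups = -Budget - Installs - 2*Clicks  [with Budget=3, Installs=3, Clicks=1]  = -8
Without intervention: Reach = -2*Budget - 1  [with Budget=3]  = -7; Clicks = -2 if Reach >= 3 else 1  [with Reach=-7]  = 1; Installs = -3*Reach + Clicks + 4  [with Reach=-7, Clicks=1]  = 26; Signups = -Budget - Installs - 2*Clicks  [with Budget=3, Installs=26, Clicks=1]  = -31.
Change = -8 − (-31) = 23.

23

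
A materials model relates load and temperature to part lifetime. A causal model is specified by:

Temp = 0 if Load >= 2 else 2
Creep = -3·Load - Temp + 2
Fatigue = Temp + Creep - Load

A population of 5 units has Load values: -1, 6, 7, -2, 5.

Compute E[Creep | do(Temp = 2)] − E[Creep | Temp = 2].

-13.5

Every unit gets Temp=2 under the intervention. Creep values become 3, -18, -21, 6, -15; E[Creep|do(Temp=2)] = -9.
Observing Temp=2 restricts to units where Temp's equation naturally yields 2: Load ∈ {-1, -2}. In that subpopulation Creep = 3, 6, mean 4.5.
Difference = -9 − 4.5 = -13.5.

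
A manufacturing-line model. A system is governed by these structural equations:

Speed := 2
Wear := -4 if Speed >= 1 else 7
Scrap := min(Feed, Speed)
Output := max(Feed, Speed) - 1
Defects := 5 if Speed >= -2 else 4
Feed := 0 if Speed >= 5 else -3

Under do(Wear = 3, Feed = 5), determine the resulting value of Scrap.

2

Setting Wear = 3, Feed = 5 by intervention discards those variables' equations.
Scrap = min(Feed, Speed)  [with Feed=5, Speed=2]  = 2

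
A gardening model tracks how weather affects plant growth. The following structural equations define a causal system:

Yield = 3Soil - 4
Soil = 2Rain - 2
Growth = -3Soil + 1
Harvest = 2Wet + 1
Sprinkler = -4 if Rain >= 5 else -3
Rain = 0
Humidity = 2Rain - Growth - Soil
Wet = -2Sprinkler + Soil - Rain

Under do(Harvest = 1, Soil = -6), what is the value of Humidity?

-13

The joint intervention fixes Harvest = 1, Soil = -6, removing each variable's own equation.
Growth = -3Soil + 1  [with Soil=-6]  = 19
Humidity = 2Rain - Growth - Soil  [with Rain=0, Growth=19, Soil=-6]  = -13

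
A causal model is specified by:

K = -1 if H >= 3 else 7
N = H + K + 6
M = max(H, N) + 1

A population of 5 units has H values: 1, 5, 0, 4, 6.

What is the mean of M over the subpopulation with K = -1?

11

Observing K=-1 restricts to units where K's equation naturally yields -1: H ∈ {5, 4, 6}. In that subpopulation M = 11, 10, 12, mean 11.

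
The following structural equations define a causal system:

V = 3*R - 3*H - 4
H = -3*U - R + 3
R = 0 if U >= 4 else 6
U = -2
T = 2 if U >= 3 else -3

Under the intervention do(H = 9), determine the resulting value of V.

The intervention breaks the incoming arrows to H: H = -3*U - R + 3 no longer applies, and H = 9.
R = 0 if U >= 4 else 6  [with U=-2]  = 6
V = 3*R - 3*H - 4  [with R=6, H=9]  = -13

-13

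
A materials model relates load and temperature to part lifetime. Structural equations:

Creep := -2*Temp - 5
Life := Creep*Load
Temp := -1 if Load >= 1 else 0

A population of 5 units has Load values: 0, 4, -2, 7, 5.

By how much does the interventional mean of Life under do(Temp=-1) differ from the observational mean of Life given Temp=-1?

Under do(Temp=-1), Temp's equation is replaced by Temp=-1 for every unit. Per-unit Life: 0, -12, 6, -21, -15. Mean = -8.4.
Conditioning on Temp=-1 selects the 3 unit(s) with Load ∈ {4, 7, 5}. Their Life values: -12, -21, -15. Mean = -16.
Difference = -8.4 − (-16) = 7.6.

7.6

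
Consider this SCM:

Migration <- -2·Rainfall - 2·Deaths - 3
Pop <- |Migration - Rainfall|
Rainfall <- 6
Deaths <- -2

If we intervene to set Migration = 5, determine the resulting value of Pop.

1

The intervention breaks the incoming arrows to Migration: Migration <- -2·Rainfall - 2·Deaths - 3 no longer applies, and Migration = 5.
Pop = |Migration - Rainfall|  [with Migration=5, Rainfall=6]  = 1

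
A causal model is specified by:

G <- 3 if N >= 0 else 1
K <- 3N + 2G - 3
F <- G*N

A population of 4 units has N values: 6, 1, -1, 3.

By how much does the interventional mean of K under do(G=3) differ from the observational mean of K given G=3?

-3.25

Under do(G=3), G's equation is replaced by G=3 for every unit. Per-unit K: 21, 6, 0, 12. Mean = 9.75.
Conditioning on G=3 selects the 3 unit(s) with N ∈ {6, 1, 3}. Their K values: 21, 6, 12. Mean = 13.
Difference = 9.75 − 13 = -3.25.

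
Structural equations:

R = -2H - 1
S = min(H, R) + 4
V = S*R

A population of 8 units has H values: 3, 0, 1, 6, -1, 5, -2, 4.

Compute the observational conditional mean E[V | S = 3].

0

Observing S=3 restricts to units where S's equation naturally yields 3: H ∈ {0, -1}. In that subpopulation V = -3, 3, mean 0.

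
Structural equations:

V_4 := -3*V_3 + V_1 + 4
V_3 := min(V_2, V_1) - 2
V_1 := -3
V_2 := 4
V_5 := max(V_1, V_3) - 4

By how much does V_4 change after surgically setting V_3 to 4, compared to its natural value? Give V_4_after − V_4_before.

-27

The intervention breaks the incoming arrows to V_3: V_3 := min(V_2, V_1) - 2 no longer applies, and V_3 = 4.
V_4 = -3*V_3 + V_1 + 4  [with V_3=4, V_1=-3]  = -11
Without intervention: V_3 = min(V_2, V_1) - 2  [with V_2=4, V_1=-3]  = -5; V_4 = -3*V_3 + V_1 + 4  [with V_3=-5, V_1=-3]  = 16.
Change = -11 − 16 = -27.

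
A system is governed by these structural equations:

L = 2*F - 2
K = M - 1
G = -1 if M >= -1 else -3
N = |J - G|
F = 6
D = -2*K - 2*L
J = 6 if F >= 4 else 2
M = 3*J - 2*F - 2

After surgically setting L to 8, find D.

do(L=8) replaces the equation L = 2*F - 2 with the constant L = 8.
J = 6 if F >= 4 else 2  [with F=6]  = 6
M = 3*J - 2*F - 2  [with J=6, F=6]  = 4
K = M - 1  [with M=4]  = 3
D = -2*K - 2*L  [with K=3, L=8]  = -22

-22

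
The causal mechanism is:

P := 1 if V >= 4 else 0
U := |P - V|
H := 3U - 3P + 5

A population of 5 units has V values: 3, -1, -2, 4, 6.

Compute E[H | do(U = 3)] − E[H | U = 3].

The intervention sets U=3 in all 5 units regardless of V. Recomputing H per unit gives 14, 14, 14, 11, 11; average 12.8.
Observing U=3 restricts to units where U's equation naturally yields 3: V ∈ {3, 4}. In that subpopulation H = 14, 11, mean 12.5.
Difference = 12.8 − 12.5 = 0.3.

0.3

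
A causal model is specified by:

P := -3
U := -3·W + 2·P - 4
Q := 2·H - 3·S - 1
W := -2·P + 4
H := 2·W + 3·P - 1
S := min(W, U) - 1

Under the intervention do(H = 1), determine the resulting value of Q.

124

Under do(H=1), the mechanism H := 2·W + 3·P - 1 is discarded; H is fixed at 1.
W = -2·P + 4  [with P=-3]  = 10
U = -3·W + 2·P - 4  [with W=10, P=-3]  = -40
S = min(W, U) - 1  [with W=10, U=-40]  = -41
Q = 2·H - 3·S - 1  [with H=1, S=-41]  = 124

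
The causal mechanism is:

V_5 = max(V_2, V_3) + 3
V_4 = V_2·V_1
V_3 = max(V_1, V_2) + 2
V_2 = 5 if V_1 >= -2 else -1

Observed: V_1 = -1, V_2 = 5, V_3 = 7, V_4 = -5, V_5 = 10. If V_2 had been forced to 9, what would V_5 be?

do(V_2=9) replaces the equation V_2 = 5 if V_1 >= -2 else -1 with the constant V_2 = 9.
V_3 = max(V_1, V_2) + 2  [with V_1=-1, V_2=9]  = 11
V_5 = max(V_2, V_3) + 3  [with V_2=9, V_3=11]  = 14

14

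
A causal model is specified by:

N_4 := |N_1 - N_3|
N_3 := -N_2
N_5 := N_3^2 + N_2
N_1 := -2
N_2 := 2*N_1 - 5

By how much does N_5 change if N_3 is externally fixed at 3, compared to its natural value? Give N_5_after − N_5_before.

do(N_3=3) replaces the equation N_3 := -N_2 with the constant N_3 = 3.
N_2 = 2*N_1 - 5  [with N_1=-2]  = -9
N_5 = N_3^2 + N_2  [with N_3=3, N_2=-9]  = 0
Without intervention: N_2 = 2*N_1 - 5  [with N_1=-2]  = -9; N_3 = -N_2  [with N_2=-9]  = 9; N_5 = N_3^2 + N_2  [with N_3=9, N_2=-9]  = 72.
Change = 0 − 72 = -72.

-72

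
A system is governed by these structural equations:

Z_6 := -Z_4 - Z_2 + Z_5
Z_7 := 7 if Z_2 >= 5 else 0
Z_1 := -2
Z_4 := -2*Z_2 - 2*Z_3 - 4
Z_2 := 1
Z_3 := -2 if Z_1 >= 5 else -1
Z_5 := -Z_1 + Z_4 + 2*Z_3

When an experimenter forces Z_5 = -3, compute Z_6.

The intervention breaks the incoming arrows to Z_5: Z_5 := -Z_1 + Z_4 + 2*Z_3 no longer applies, and Z_5 = -3.
Z_3 = -2 if Z_1 >= 5 else -1  [with Z_1=-2]  = -1
Z_4 = -2*Z_2 - 2*Z_3 - 4  [with Z_2=1, Z_3=-1]  = -4
Z_6 = -Z_4 - Z_2 + Z_5  [with Z_4=-4, Z_2=1, Z_5=-3]  = 0

0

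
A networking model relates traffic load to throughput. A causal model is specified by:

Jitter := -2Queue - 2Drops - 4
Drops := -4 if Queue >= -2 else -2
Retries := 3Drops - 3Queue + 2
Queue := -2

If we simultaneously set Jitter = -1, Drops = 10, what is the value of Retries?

38

Setting Jitter = -1, Drops = 10 by intervention discards those variables' equations.
Retries = 3Drops - 3Queue + 2  [with Drops=10, Queue=-2]  = 38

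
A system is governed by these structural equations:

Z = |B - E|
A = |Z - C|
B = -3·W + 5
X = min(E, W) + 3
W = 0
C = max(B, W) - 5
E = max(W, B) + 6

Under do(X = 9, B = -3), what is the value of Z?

9

The joint intervention fixes X = 9, B = -3, removing each variable's own equation.
E = max(W, B) + 6  [with W=0, B=-3]  = 6
Z = |B - E|  [with B=-3, E=6]  = 9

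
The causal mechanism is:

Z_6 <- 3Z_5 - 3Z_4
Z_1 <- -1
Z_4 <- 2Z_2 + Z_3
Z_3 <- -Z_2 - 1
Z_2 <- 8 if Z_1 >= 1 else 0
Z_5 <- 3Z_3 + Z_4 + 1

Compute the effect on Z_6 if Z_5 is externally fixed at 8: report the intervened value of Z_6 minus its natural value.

The intervention breaks the incoming arrows to Z_5: Z_5 <- 3Z_3 + Z_4 + 1 no longer applies, and Z_5 = 8.
Z_2 = 8 if Z_1 >= 1 else 0  [with Z_1=-1]  = 0
Z_3 = -Z_2 - 1  [with Z_2=0]  = -1
Z_4 = 2Z_2 + Z_3  [with Z_2=0, Z_3=-1]  = -1
Z_6 = 3Z_5 - 3Z_4  [with Z_5=8, Z_4=-1]  = 27
Without intervention: Z_2 = 8 if Z_1 >= 1 else 0  [with Z_1=-1]  = 0; Z_3 = -Z_2 - 1  [with Z_2=0]  = -1; Z_4 = 2Z_2 + Z_3  [with Z_2=0, Z_3=-1]  = -1; Z_5 = 3Z_3 + Z_4 + 1  [with Z_3=-1, Z_4=-1]  = -3; Z_6 = 3Z_5 - 3Z_4  [with Z_5=-3, Z_4=-1]  = -6.
Change = 27 − (-6) = 33.

33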